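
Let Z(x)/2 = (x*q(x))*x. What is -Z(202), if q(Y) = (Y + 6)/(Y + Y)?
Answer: -42016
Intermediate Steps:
q(Y) = (6 + Y)/(2*Y) (q(Y) = (6 + Y)/((2*Y)) = (6 + Y)*(1/(2*Y)) = (6 + Y)/(2*Y))
Z(x) = 2*x*(3 + x/2) (Z(x) = 2*((x*((6 + x)/(2*x)))*x) = 2*((3 + x/2)*x) = 2*(x*(3 + x/2)) = 2*x*(3 + x/2))
-Z(202) = -202*(6 + 202) = -202*208 = -1*42016 = -42016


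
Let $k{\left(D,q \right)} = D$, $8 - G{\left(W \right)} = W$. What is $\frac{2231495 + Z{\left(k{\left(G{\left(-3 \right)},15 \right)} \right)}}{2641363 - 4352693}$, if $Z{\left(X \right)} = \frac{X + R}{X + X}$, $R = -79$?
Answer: $- \frac{24546411}{18824630} \approx -1.304$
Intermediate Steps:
$G{\left(W \right)} = 8 - W$
$Z{\left(X \right)} = \frac{-79 + X}{2 X}$ ($Z{\left(X \right)} = \frac{X - 79}{X + X} = \frac{-79 + X}{2 X}$)
$\frac{2231495 + Z{\left(k{\left(G{\left(-3 \right)},15 \right)} \right)}}{2641363 - 4352693} = \frac{2231495 + \frac{-79 + \left(8 - -3\right)}{2 \left(8 - -3\right)}}{2641363 - 4352693} = \frac{2231495 + \frac{-79 + \left(8 + 3\right)}{2 \left(8 + 3\right)}}{-1711330} = \left(2231495 + \frac{-79 + 11}{2 \cdot 11}\right) \left(- \frac{1}{1711330}\right) = \left(2231495 + \frac{1}{2} \cdot \frac{1}{11} \left(-68\right)\right) \left(- \frac{1}{1711330}\right) = \left(2231495 - \frac{34}{11}\right) \left(- \frac{1}{1711330}\right) = \frac{24546411}{11} \left(- \frac{1}{1711330}\right) = - \frac{24546411}{18824630}$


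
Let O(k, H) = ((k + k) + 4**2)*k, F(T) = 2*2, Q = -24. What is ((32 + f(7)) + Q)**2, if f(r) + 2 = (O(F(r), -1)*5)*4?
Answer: 3709476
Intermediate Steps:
F(T) = 4
O(k, H) = k*(16 + 2*k) (O(k, H) = (2*k + 16)*k = (16 + 2*k)*k = k*(16 + 2*k))
f(r) = 1918 (f(r) = -2 + ((2*4*(8 + 4))*5)*4 = -2 + ((2*4*12)*5)*4 = -2 + (96*5)*4 = -2 + 480*4 = -2 + 1920 = 1918)
((32 + f(7)) + Q)**2 = ((32 + 1918) - 24)**2 = (1950 - 24)**2 = 1926**2 = 3709476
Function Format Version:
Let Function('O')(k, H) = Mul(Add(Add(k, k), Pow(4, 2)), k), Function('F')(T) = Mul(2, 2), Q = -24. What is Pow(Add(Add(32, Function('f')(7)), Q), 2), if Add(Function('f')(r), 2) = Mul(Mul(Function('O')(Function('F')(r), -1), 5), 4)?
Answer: 3709476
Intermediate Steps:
Function('F')(T) = 4
Function('O')(k, H) = Mul(k, Add(16, Mul(2, k))) (Function('O')(k, H) = Mul(Add(Mul(2, k), 16), k) = Mul(Add(16, Mul(2, k)), k) = Mul(k, Add(16, Mul(2, k))))
Function('f')(r) = 1918 (Function('f')(r) = Add(-2, Mul(Mul(Mul(2, 4, Add(8, 4)), 5), 4)) = Add(-2, Mul(Mul(Mul(2, 4, 12), 5), 4)) = Add(-2, Mul(Mul(96, 5), 4)) = Add(-2, Mul(480, 4)) = Add(-2, 1920) = 1918)
Pow(Add(Add(32, Function('f')(7)), Q), 2) = Pow(Add(Add(32, 1918), -24), 2) = Pow(Add(1950, -24), 2) = Pow(1926, 2) = 3709476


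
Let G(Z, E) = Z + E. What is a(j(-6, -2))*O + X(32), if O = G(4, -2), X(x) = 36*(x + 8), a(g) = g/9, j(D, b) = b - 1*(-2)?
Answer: 1440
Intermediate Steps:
j(D, b) = 2 + b (j(D, b) = b + 2 = 2 + b)
a(g) = g/9 (a(g) = g*(⅑) = g/9)
X(x) = 288 + 36*x (X(x) = 36*(8 + x) = 288 + 36*x)
G(Z, E) = E + Z
O = 2 (O = -2 + 4 = 2)
a(j(-6, -2))*O + X(32) = ((2 - 2)/9)*2 + (288 + 36*32) = ((⅑)*0)*2 + (288 + 1152) = 0*2 + 1440 = 0 + 1440 = 1440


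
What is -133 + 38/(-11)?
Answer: -1501/11 ≈ -136.45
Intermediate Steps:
-133 + 38/(-11) = -133 - 1/11*38 = -133 - 38/11 = -1501/11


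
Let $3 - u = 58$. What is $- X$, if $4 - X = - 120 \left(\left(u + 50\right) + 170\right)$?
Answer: $-19804$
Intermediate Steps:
$u = -55$ ($u = 3 - 58 = -55$)
$X = 19804$ ($X = 4 - - 120 \left(\left(-55 + 50\right) + 170\right) = 4 - - 120 \left(-5 + 170\right) = 4 - \left(-120\right) 165 = 4 - -19800 = 4 + 19800 = 19804$)
$- X = \left(-1\right) 19804 = -19804$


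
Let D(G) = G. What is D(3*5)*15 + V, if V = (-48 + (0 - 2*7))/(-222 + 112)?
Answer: 12406/55 ≈ 225.56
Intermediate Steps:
V = 31/55 (V = (-48 + (0 - 14))/(-110) = (-48 - 14)*(-1/110) = -62*(-1/110) = 31/55 ≈ 0.56364)
D(3*5)*15 + V = (3*5)*15 + 31/55 = 15*15 + 31/55 = 225 + 31/55 = 12406/55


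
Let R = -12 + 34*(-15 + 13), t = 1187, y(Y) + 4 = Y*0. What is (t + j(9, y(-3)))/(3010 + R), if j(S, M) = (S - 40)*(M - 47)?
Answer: 1384/1465 ≈ 0.94471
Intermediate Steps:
y(Y) = -4 (y(Y) = -4 + Y*0 = -4 + 0 = -4)
j(S, M) = (-47 + M)*(-40 + S) (j(S, M) = (-40 + S)*(-47 + M) = (-47 + M)*(-40 + S))
R = -80 (R = -12 + 34*(-2) = -12 - 68 = -80)
(t + j(9, y(-3)))/(3010 + R) = (1187 + (1880 - 47*9 - 40*(-4) - 4*9))/(3010 - 80) = (1187 + (1880 - 423 + 160 - 36))/2930 = (1187 + 1581)*(1/2930) = 2768*(1/2930) = 1384/1465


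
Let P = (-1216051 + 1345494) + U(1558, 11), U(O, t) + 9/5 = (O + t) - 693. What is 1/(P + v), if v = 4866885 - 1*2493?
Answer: 5/24973546 ≈ 2.0021e-7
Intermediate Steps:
U(O, t) = -3474/5 + O + t (U(O, t) = -9/5 + ((O + t) - 693) = -9/5 + (-693 + O + t) = -3474/5 + O + t)
v = 4864392 (v = 4866885 - 2493 = 4864392)
P = 651586/5 (P = (-1216051 + 1345494) + (-3474/5 + 1558 + 11) = 129443 + 4371/5 = 651586/5 ≈ 1.3032e+5)
1/(P + v) = 1/(651586/5 + 4864392) = 1/(24973546/5) = 5/24973546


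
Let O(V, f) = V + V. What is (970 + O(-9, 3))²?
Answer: 906304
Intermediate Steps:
O(V, f) = 2*V
(970 + O(-9, 3))² = (970 + 2*(-9))² = (970 - 18)² = 952² = 906304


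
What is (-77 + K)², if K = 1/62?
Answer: 22781529/3844 ≈ 5926.5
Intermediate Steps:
K = 1/62 ≈ 0.016129
(-77 + K)² = (-77 + 1/62)² = (-4773/62)² = 22781529/3844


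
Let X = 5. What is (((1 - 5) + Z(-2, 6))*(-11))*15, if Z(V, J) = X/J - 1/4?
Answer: 2255/4 ≈ 563.75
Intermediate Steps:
Z(V, J) = -¼ + 5/J (Z(V, J) = 5/J - 1/4 = 5/J - 1*¼ = 5/J - ¼ = -¼ + 5/J)
(((1 - 5) + Z(-2, 6))*(-11))*15 = (((1 - 5) + (¼)*(20 - 1*6)/6)*(-11))*15 = ((-4 + (¼)*(⅙)*(20 - 6))*(-11))*15 = ((-4 + (¼)*(⅙)*14)*(-11))*15 = ((-4 + 7/12)*(-11))*15 = -41/12*(-11)*15 = (451/12)*15 = 2255/4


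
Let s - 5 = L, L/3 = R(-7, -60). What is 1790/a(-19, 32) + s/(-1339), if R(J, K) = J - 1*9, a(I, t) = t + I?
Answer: 184413/1339 ≈ 137.72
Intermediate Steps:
a(I, t) = I + t
R(J, K) = -9 + J (R(J, K) = J - 9 = -9 + J)
L = -48 (L = 3*(-9 - 7) = 3*(-16) = -48)
s = -43 (s = 5 - 48 = -43)
1790/a(-19, 32) + s/(-1339) = 1790/(-19 + 32) - 43/(-1339) = 1790/13 - 43*(-1/1339) = 1790*(1/13) + 43/1339 = 1790/13 + 43/1339 = 184413/1339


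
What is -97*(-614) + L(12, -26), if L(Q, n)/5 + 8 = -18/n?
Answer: 773779/13 ≈ 59521.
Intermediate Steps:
L(Q, n) = -40 - 90/n (L(Q, n) = -40 + 5*(-18/n) = -40 - 90/n)
-97*(-614) + L(12, -26) = -97*(-614) + (-40 - 90/(-26)) = 59558 + (-40 - 90*(-1/26)) = 59558 + (-40 + 45/13) = 59558 - 475/13 = 773779/13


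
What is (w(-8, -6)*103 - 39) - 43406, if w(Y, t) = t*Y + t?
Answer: -39119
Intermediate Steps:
w(Y, t) = t + Y*t (w(Y, t) = Y*t + t = t + Y*t)
(w(-8, -6)*103 - 39) - 43406 = (-6*(1 - 8)*103 - 39) - 43406 = (-6*(-7)*103 - 39) - 43406 = (42*103 - 39) - 43406 = (4326 - 39) - 43406 = 4287 - 43406 = -39119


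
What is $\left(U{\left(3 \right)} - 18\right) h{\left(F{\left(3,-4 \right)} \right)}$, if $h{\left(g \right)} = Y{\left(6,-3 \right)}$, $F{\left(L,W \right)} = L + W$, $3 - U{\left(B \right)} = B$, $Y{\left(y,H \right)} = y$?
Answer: $-108$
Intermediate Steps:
$U{\left(B \right)} = 3 - B$
$h{\left(g \right)} = 6$
$\left(U{\left(3 \right)} - 18\right) h{\left(F{\left(3,-4 \right)} \right)} = \left(\left(3 - 3\right) - 18\right) 6 = \left(0 - 18\right) 6 = \left(-18\right) 6 = -108$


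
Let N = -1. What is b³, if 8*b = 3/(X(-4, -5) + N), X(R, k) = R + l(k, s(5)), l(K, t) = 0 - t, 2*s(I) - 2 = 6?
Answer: -1/13824 ≈ -7.2338e-5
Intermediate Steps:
s(I) = 4 (s(I) = 1 + (½)*6 = 1 + 3 = 4)
l(K, t) = -t
X(R, k) = -4 + R (X(R, k) = R - 1*4 = R - 4 = -4 + R)
b = -1/24 (b = (3/((-4 - 4) - 1))/8 = (3/(-8 - 1))/8 = (3/(-9))/8 = (-⅑*3)/8 = (⅛)*(-⅓) = -1/24 ≈ -0.041667)
b³ = (-1/24)³ = -1/13824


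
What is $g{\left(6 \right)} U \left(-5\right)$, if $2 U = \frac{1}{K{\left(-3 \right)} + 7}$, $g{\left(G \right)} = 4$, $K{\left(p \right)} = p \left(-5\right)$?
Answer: $- \frac{5}{11} \approx -0.45455$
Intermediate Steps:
$K{\left(p \right)} = - 5 p$
$U = \frac{1}{44}$ ($U = \frac{1}{2 \left(\left(-5\right) \left(-3\right) + 7\right)} = \frac{1}{2 \left(15 + 7\right)} = \frac{1}{2 \cdot 22} = \frac{1}{2} \cdot \frac{1}{22} = \frac{1}{44} \approx 0.022727$)
$g{\left(6 \right)} U \left(-5\right) = 4 \cdot \frac{1}{44} \left(-5\right) = \frac{1}{11} \left(-5\right) = - \frac{5}{11}$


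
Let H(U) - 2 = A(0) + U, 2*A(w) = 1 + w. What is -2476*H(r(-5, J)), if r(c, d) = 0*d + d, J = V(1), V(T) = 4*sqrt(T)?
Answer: -16094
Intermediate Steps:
J = 4 (J = 4*sqrt(1) = 4*1 = 4)
r(c, d) = d (r(c, d) = 0 + d = d)
A(w) = 1/2 + w/2 (A(w) = (1 + w)/2 = 1/2 + w/2)
H(U) = 5/2 + U (H(U) = 2 + ((1/2 + (1/2)*0) + U) = 2 + ((1/2 + 0) + U) = 2 + (1/2 + U) = 5/2 + U)
-2476*H(r(-5, J)) = -2476*(5/2 + 4) = -2476*13/2 = -16094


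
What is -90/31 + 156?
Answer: 4746/31 ≈ 153.10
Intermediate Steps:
-90/31 + 156 = 4746/31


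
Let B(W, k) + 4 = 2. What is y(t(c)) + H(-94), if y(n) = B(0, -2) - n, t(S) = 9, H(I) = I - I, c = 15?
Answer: -11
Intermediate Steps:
B(W, k) = -2 (B(W, k) = -4 + 2 = -2)
H(I) = 0
y(n) = -2 - n
y(t(c)) + H(-94) = (-2 - 1*9) + 0 = (-2 - 9) + 0 = -11 + 0 = -11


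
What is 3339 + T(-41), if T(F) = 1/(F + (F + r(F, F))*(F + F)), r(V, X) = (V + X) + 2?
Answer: 32992660/9881 ≈ 3339.0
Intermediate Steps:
r(V, X) = 2 + V + X
T(F) = 1/(F + 2*F*(2 + 3*F)) (T(F) = 1/(F + (F + (2 + F + F))*(F + F)) = 1/(F + (F + (2 + 2*F))*(2*F)) = 1/(F + (2 + 3*F)*(2*F)) = 1/(F + 2*F*(2 + 3*F)))
3339 + T(-41) = 3339 + 1/((-41)*(5 + 6*(-41))) = 3339 - 1/(41*(5 - 246)) = 3339 - 1/41/(-241) = 3339 - 1/41*(-1/241) = 3339 + 1/9881 = 32992660/9881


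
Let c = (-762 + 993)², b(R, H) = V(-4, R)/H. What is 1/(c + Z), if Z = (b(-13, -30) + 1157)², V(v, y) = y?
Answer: 900/1253711629 ≈ 7.1787e-7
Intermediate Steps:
b(R, H) = R/H
Z = 1205686729/900 (Z = (-13/(-30) + 1157)² = (-13*(-1/30) + 1157)² = (13/30 + 1157)² = (34723/30)² = 1205686729/900 ≈ 1.3397e+6)
c = 53361 (c = 231² = 53361)
1/(c + Z) = 1/(53361 + 1205686729/900) = 1/(1253711629/900) = 900/1253711629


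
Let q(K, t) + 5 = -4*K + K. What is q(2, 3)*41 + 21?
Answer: -430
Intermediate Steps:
q(K, t) = -5 - 3*K (q(K, t) = -5 + (-4*K + K) = -5 - 3*K)
q(2, 3)*41 + 21 = (-5 - 3*2)*41 + 21 = (-5 - 6)*41 + 21 = -11*41 + 21 = -451 + 21 = -430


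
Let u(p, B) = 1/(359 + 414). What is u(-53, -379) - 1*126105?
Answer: -97479164/773 ≈ -1.2611e+5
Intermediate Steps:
u(p, B) = 1/773
u(-53, -379) - 1*126105 = 1/773 - 1*126105 = 1/773 - 126105 = -97479164/773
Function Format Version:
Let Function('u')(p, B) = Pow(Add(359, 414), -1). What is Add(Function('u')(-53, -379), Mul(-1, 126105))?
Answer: Rational(-97479164, 773) ≈ -1.2611e+5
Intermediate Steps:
Function('u')(p, B) = Rational(1, 773) (Function('u')(p, B) = Pow(773, -1) = Rational(1, 773))
Add(Function('u')(-53, -379), Mul(-1, 126105)) = Add(Rational(1, 773), Mul(-1, 126105)) = Add(Rational(1, 773), -126105) = Rational(-97479164, 773)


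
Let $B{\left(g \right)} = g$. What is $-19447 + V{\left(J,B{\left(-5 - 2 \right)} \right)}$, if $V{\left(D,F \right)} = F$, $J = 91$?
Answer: $-19454$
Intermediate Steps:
$-19447 + V{\left(J,B{\left(-5 - 2 \right)} \right)} = -19447 - 7 = -19454$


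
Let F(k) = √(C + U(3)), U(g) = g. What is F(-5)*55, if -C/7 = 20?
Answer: 55*I*√137 ≈ 643.76*I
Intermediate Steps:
C = -140 (C = -7*20 = -140)
F(k) = I*√137 (F(k) = √(-140 + 3) = √(-137) = I*√137)
F(-5)*55 = (I*√137)*55 = 55*I*√137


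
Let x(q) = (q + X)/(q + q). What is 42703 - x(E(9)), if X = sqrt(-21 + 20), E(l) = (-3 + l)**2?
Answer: 85405/2 - I/72 ≈ 42703.0 - 0.013889*I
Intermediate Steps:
X = I (X = sqrt(-1) = I ≈ 1.0*I)
x(q) = (I + q)/(2*q) (x(q) = (q + I)/(q + q) = (I + q)/((2*q)) = (I + q)*(1/(2*q)) = (I + q)/(2*q))
42703 - x(E(9)) = 42703 - (I + (-3 + 9)**2)/(2*((-3 + 9)**2)) = 42703 - (I + 6**2)/(2*(6**2)) = 42703 - (I + 36)/(2*36) = 42703 - (36 + I)/(2*36) = 42703 - (1/2 + I/72) = 42703 + (-1/2 - I/72) = 85405/2 - I/72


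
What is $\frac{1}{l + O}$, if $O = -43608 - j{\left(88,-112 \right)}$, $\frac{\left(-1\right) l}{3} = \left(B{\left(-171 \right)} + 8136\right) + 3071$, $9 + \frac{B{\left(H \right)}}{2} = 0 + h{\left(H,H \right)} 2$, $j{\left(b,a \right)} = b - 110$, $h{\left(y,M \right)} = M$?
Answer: $- \frac{1}{75101} \approx -1.3315 \cdot 10^{-5}$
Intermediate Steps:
$j{\left(b,a \right)} = -110 + b$
$B{\left(H \right)} = -18 + 4 H$ ($B{\left(H \right)} = -18 + 2 \left(0 + H 2\right) = -18 + 2 \left(0 + 2 H\right) = -18 + 2 \cdot 2 H = -18 + 4 H$)
$l = -31515$ ($l = - 3 \left(\left(\left(-18 + 4 \left(-171\right)\right) + 8136\right) + 3071\right) = - 3 \left(\left(\left(-18 - 684\right) + 8136\right) + 3071\right) = - 3 \left(\left(-702 + 8136\right) + 3071\right) = - 3 \left(7434 + 3071\right) = \left(-3\right) 10505 = -31515$)
$O = -43586$ ($O = -43608 - \left(-110 + 88\right) = -43608 - -22 = -43608 + 22 = -43586$)
$\frac{1}{l + O} = \frac{1}{-31515 - 43586} = \frac{1}{-75101} = - \frac{1}{75101}$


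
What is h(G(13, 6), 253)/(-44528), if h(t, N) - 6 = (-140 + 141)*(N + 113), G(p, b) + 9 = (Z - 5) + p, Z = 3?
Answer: -93/11132 ≈ -0.0083543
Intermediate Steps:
G(p, b) = -11 + p (G(p, b) = -9 + ((3 - 5) + p) = -9 + (-2 + p) = -11 + p)
h(t, N) = 119 + N (h(t, N) = 6 + (-140 + 141)*(N + 113) = 6 + 1*(113 + N) = 6 + (113 + N) = 119 + N)
h(G(13, 6), 253)/(-44528) = (119 + 253)/(-44528) = 372*(-1/44528) = -93/11132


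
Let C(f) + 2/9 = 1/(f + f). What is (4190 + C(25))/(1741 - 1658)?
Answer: 1885409/37350 ≈ 50.479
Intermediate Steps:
C(f) = -2/9 + 1/(2*f) (C(f) = -2/9 + 1/(f + f) = -2/9 + 1/(2*f))
(4190 + C(25))/(1741 - 1658) = (4190 + (1/18)*(9 - 4*25)/25)/(1741 - 1658) = (4190 + (1/18)*(1/25)*(9 - 100))/83 = (4190 + (1/18)*(1/25)*(-91))*(1/83) = (4190 - 91/450)*(1/83) = (1885409/450)*(1/83) = 1885409/37350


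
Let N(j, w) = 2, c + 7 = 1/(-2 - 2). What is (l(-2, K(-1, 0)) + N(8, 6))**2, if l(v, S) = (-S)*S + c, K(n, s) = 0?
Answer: 441/16 ≈ 27.563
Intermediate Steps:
c = -29/4 (c = -7 + 1/(-2 - 2) = -7 + 1/(-4) = -7 - 1/4 = -29/4 ≈ -7.2500)
l(v, S) = -29/4 - S**2 (l(v, S) = (-S)*S - 29/4 = -S**2 - 29/4 = -29/4 - S**2)
(l(-2, K(-1, 0)) + N(8, 6))**2 = ((-29/4 - 1*0**2) + 2)**2 = ((-29/4 - 1*0) + 2)**2 = ((-29/4 + 0) + 2)**2 = (-29/4 + 2)**2 = (-21/4)**2 = 441/16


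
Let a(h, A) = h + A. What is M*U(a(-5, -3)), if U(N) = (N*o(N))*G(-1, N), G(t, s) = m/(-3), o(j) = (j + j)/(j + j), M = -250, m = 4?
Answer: -8000/3 ≈ -2666.7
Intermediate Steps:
o(j) = 1 (o(j) = (2*j)/((2*j)) = (2*j)*(1/(2*j)) = 1)
G(t, s) = -4/3 (G(t, s) = 4/(-3) = 4*(-1/3) = -4/3)
a(h, A) = A + h
U(N) = -4*N/3 (U(N) = (N*1)*(-4/3) = N*(-4/3) = -4*N/3)
M*U(a(-5, -3)) = -(-1000)*(-3 - 5)/3 = -(-1000)*(-8)/3 = -250*32/3 = -8000/3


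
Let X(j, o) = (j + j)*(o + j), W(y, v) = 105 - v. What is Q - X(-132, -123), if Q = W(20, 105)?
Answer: -67320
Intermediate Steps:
X(j, o) = 2*j*(j + o) (X(j, o) = (2*j)*(j + o) = 2*j*(j + o))
Q = 0 (Q = 105 - 1*105 = 105 - 105 = 0)
Q - X(-132, -123) = 0 - 2*(-132)*(-132 - 123) = 0 - 2*(-132)*(-255) = 0 - 1*67320 = 0 - 67320 = -67320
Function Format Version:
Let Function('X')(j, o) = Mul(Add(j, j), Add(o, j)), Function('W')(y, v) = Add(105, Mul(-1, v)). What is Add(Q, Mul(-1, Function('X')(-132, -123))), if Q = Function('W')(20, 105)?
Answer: -67320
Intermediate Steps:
Function('X')(j, o) = Mul(2, j, Add(j, o)) (Function('X')(j, o) = Mul(Mul(2, j), Add(j, o)) = Mul(2, j, Add(j, o)))
Q = 0 (Q = Add(105, Mul(-1, 105)) = Add(105, -105) = 0)
Add(Q, Mul(-1, Function('X')(-132, -123))) = Add(0, Mul(-1, Mul(2, -132, Add(-132, -123)))) = Add(0, Mul(-1, Mul(2, -132, -255))) = Add(0, Mul(-1, 67320)) = Add(0, -67320) = -67320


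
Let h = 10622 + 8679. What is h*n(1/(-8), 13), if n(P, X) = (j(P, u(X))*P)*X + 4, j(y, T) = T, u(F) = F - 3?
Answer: -945749/4 ≈ -2.3644e+5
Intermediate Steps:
h = 19301
u(F) = -3 + F
n(P, X) = 4 + P*X*(-3 + X) (n(P, X) = ((-3 + X)*P)*X + 4 = (P*(-3 + X))*X + 4 = P*X*(-3 + X) + 4 = 4 + P*X*(-3 + X))
h*n(1/(-8), 13) = 19301*(4 + 13*(-3 + 13)/(-8)) = 19301*(4 - ⅛*13*10) = 19301*(4 - 65/4) = 19301*(-49/4) = -945749/4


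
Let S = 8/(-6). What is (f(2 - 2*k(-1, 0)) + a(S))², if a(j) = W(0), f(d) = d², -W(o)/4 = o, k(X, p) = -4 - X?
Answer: 4096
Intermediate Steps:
W(o) = -4*o
S = -4/3 (S = 8*(-⅙) = -4/3 ≈ -1.3333)
a(j) = 0 (a(j) = -4*0 = 0)
(f(2 - 2*k(-1, 0)) + a(S))² = ((2 - 2*(-4 - 1*(-1)))² + 0)² = ((2 - 2*(-4 + 1))² + 0)² = ((2 - 2*(-3))² + 0)² = ((2 + 6)² + 0)² = (8² + 0)² = (64 + 0)² = 64² = 4096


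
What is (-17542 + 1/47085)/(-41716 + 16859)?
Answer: 825965069/1170391845 ≈ 0.70572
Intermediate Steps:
(-17542 + 1/47085)/(-41716 + 16859) = (-17542 + 1/47085)/(-24857) = -825965069/47085*(-1/24857) = 825965069/1170391845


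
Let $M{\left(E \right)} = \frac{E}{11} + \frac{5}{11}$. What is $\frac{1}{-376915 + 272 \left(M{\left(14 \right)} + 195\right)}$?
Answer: $- \frac{11}{3557457} \approx -3.0921 \cdot 10^{-6}$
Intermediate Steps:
$M{\left(E \right)} = \frac{5}{11} + \frac{E}{11}$ ($M{\left(E \right)} = E \frac{1}{11} + 5 \cdot \frac{1}{11} = \frac{E}{11} + \frac{5}{11} = \frac{5}{11} + \frac{E}{11}$)
$\frac{1}{-376915 + 272 \left(M{\left(14 \right)} + 195\right)} = \frac{1}{-376915 + 272 \left(\left(\frac{5}{11} + \frac{1}{11} \cdot 14\right) + 195\right)} = \frac{1}{-376915 + 272 \left(\left(\frac{5}{11} + \frac{14}{11}\right) + 195\right)} = \frac{1}{-376915 + 272 \left(\frac{19}{11} + 195\right)} = \frac{1}{-376915 + 272 \cdot \frac{2164}{11}} = \frac{1}{-376915 + \frac{588608}{11}} = \frac{1}{- \frac{3557457}{11}} = - \frac{11}{3557457}$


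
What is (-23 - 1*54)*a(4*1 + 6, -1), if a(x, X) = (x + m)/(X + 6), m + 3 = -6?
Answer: -77/5 ≈ -15.400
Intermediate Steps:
m = -9 (m = -3 - 6 = -9)
a(x, X) = (-9 + x)/(6 + X) (a(x, X) = (x - 9)/(X + 6) = (-9 + x)/(6 + X))
(-23 - 1*54)*a(4*1 + 6, -1) = (-23 - 1*54)*((-9 + (4*1 + 6))/(6 - 1)) = (-23 - 54)*((-9 + (4 + 6))/5) = -77*(-9 + 10)/5 = -77/5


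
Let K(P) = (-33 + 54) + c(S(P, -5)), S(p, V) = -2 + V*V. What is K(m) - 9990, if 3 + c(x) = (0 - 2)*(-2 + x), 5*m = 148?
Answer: -10014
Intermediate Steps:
S(p, V) = -2 + V²
m = 148/5 (m = (⅕)*148 = 148/5 ≈ 29.600)
c(x) = 1 - 2*x (c(x) = -3 + (0 - 2)*(-2 + x) = -3 - 2*(-2 + x) = -3 + (4 - 2*x) = 1 - 2*x)
K(P) = -24 (K(P) = (-33 + 54) + (1 - 2*(-2 + (-5)²)) = 21 + (1 - 2*(-2 + 25)) = 21 + (1 - 2*23) = 21 + (1 - 46) = 21 - 45 = -24)
K(m) - 9990 = -24 - 9990 = -10014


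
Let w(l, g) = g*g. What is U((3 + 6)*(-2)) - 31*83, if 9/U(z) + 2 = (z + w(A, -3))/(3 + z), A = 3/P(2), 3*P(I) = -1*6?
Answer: -18056/7 ≈ -2579.4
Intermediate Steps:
P(I) = -2 (P(I) = (-1*6)/3 = (⅓)*(-6) = -2)
A = -3/2 (A = 3/(-2) = 3*(-½) = -3/2 ≈ -1.5000)
w(l, g) = g²
U(z) = 9/(-2 + (9 + z)/(3 + z)) (U(z) = 9/(-2 + (z + (-3)²)/(3 + z)) = 9/(-2 + (z + 9)/(3 + z)) = 9/(-2 + (9 + z)/(3 + z)))
U((3 + 6)*(-2)) - 31*83 = 9*(-3 - (3 + 6)*(-2))/(-3 + (3 + 6)*(-2)) - 31*83 = 9*(-3 - 9*(-2))/(-3 + 9*(-2)) - 2573 = 9*(-3 - 1*(-18))/(-3 - 18) - 2573 = 9*(-3 + 18)/(-21) - 2573 = 9*(-1/21)*15 - 2573 = -45/7 - 2573 = -18056/7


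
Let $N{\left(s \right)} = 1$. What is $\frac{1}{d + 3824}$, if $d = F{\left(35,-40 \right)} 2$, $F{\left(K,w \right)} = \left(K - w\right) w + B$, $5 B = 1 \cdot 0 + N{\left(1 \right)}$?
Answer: $- \frac{5}{10878} \approx -0.00045964$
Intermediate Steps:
$B = \frac{1}{5}$ ($B = \frac{1 \cdot 0 + 1}{5} = \frac{0 + 1}{5} = \frac{1}{5} \cdot 1 = \frac{1}{5} \approx 0.2$)
$F{\left(K,w \right)} = \frac{1}{5} + w \left(K - w\right)$ ($F{\left(K,w \right)} = \left(K - w\right) w + \frac{1}{5} = w \left(K - w\right) + \frac{1}{5} = \frac{1}{5} + w \left(K - w\right)$)
$d = - \frac{29998}{5}$ ($d = \left(\frac{1}{5} - \left(-40\right)^{2} + 35 \left(-40\right)\right) 2 = \left(\frac{1}{5} - 1600 - 1400\right) 2 = \left(- \frac{14999}{5}\right) 2 = - \frac{29998}{5} \approx -5999.6$)
$\frac{1}{d + 3824} = \frac{1}{- \frac{29998}{5} + 3824} = \frac{1}{- \frac{10878}{5}} = - \frac{5}{10878}$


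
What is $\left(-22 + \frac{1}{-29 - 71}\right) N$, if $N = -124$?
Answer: $\frac{68231}{25} \approx 2729.2$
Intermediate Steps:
$\left(-22 + \frac{1}{-29 - 71}\right) N = \left(-22 + \frac{1}{-29 - 71}\right) \left(-124\right) = \left(-22 + \frac{1}{-100}\right) \left(-124\right) = \left(-22 - \frac{1}{100}\right) \left(-124\right) = \left(- \frac{2201}{100}\right) \left(-124\right) = \frac{68231}{25}$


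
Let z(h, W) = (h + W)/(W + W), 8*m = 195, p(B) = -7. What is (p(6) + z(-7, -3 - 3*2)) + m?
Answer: 1315/72 ≈ 18.264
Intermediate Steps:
m = 195/8 (m = (1/8)*195 = 195/8 ≈ 24.375)
z(h, W) = (W + h)/(2*W) (z(h, W) = (W + h)/((2*W)) = (W + h)*(1/(2*W)) = (W + h)/(2*W))
(p(6) + z(-7, -3 - 3*2)) + m = (-7 + ((-3 - 3*2) - 7)/(2*(-3 - 3*2))) + 195/8 = (-7 + ((-3 - 6) - 7)/(2*(-3 - 6))) + 195/8 = (-7 + (1/2)*(-9 - 7)/(-9)) + 195/8 = (-7 + (1/2)*(-1/9)*(-16)) + 195/8 = (-7 + 8/9) + 195/8 = -55/9 + 195/8 = 1315/72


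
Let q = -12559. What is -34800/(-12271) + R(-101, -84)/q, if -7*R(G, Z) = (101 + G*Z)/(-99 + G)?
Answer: 17479118099/6164459560 ≈ 2.8355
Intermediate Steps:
R(G, Z) = -(101 + G*Z)/(7*(-99 + G))
-34800/(-12271) + R(-101, -84)/q = -34800/(-12271) + ((-101 - 1*(-101)*(-84))/(7*(-99 - 101)))/(-12559) = -34800*(-1/12271) + ((⅐)*(-101 - 8484)/(-200))*(-1/12559) = 34800/12271 + ((⅐)*(-1/200)*(-8585))*(-1/12559) = 34800/12271 + (1717/280)*(-1/12559) = 34800/12271 - 1717/3516520 = 17479118099/6164459560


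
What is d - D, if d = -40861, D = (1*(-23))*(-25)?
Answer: -41436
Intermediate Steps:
D = 575 (D = -23*(-25) = 575)
d - D = -40861 - 1*575 = -40861 - 575 = -41436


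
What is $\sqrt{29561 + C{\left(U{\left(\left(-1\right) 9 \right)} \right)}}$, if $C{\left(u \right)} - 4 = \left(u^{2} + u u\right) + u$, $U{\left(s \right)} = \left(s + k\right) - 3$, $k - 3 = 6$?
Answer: $2 \sqrt{7395} \approx 171.99$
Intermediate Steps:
$k = 9$ ($k = 3 + 6 = 9$)
$U{\left(s \right)} = 6 + s$ ($U{\left(s \right)} = \left(s + 9\right) - 3 = \left(9 + s\right) - 3 = 6 + s$)
$C{\left(u \right)} = 4 + u + 2 u^{2}$ ($C{\left(u \right)} = 4 + \left(\left(u^{2} + u u\right) + u\right) = 4 + \left(\left(u^{2} + u^{2}\right) + u\right) = 4 + \left(2 u^{2} + u\right) = 4 + \left(u + 2 u^{2}\right) = 4 + u + 2 u^{2}$)
$\sqrt{29561 + C{\left(U{\left(\left(-1\right) 9 \right)} \right)}} = \sqrt{29561 + \left(4 + \left(6 - 9\right) + 2 \left(6 - 9\right)^{2}\right)} = \sqrt{29561 + \left(4 - 3 + 2 \left(-3\right)^{2}\right)} = \sqrt{29561 + \left(4 - 3 + 2 \cdot 9\right)} = \sqrt{29561 + \left(4 - 3 + 18\right)} = \sqrt{29561 + 19} = \sqrt{29580} = 2 \sqrt{7395}$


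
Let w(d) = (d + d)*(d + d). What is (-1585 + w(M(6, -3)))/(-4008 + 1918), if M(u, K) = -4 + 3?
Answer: 1581/2090 ≈ 0.75646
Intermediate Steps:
M(u, K) = -1
w(d) = 4*d**2 (w(d) = (2*d)*(2*d) = 4*d**2)
(-1585 + w(M(6, -3)))/(-4008 + 1918) = (-1585 + 4*(-1)**2)/(-4008 + 1918) = (-1585 + 4*1)/(-2090) = (-1585 + 4)*(-1/2090) = -1581*(-1/2090) = 1581/2090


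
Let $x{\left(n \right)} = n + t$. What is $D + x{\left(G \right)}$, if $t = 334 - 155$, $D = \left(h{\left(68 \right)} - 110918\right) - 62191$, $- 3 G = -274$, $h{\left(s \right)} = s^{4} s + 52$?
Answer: $\frac{4361282344}{3} \approx 1.4538 \cdot 10^{9}$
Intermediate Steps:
$h{\left(s \right)} = 52 + s^{5}$ ($h{\left(s \right)} = s^{5} + 52 = 52 + s^{5}$)
$G = \frac{274}{3}$ ($G = \left(- \frac{1}{3}\right) \left(-274\right) = \frac{274}{3} \approx 91.333$)
$D = 1453760511$ ($D = \left(\left(52 + 68^{5}\right) - 110918\right) - 62191 = \left(\left(52 + 1453933568\right) - 110918\right) - 62191 = \left(1453933620 - 110918\right) - 62191 = 1453822702 - 62191 = 1453760511$)
$t = 179$
$x{\left(n \right)} = 179 + n$ ($x{\left(n \right)} = n + 179 = 179 + n$)
$D + x{\left(G \right)} = 1453760511 + \left(179 + \frac{274}{3}\right) = 1453760511 + \frac{811}{3} = \frac{4361282344}{3}$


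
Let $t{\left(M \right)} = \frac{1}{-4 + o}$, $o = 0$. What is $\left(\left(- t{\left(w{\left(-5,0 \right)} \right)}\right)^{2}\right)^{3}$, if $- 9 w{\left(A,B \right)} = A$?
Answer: $\frac{1}{4096} \approx 0.00024414$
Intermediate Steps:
$w{\left(A,B \right)} = - \frac{A}{9}$
$t{\left(M \right)} = - \frac{1}{4}$ ($t{\left(M \right)} = \frac{1}{-4 + 0} = \frac{1}{-4} = - \frac{1}{4}$)
$\left(\left(- t{\left(w{\left(-5,0 \right)} \right)}\right)^{2}\right)^{3} = \left(\left(\left(-1\right) \left(- \frac{1}{4}\right)\right)^{2}\right)^{3} = \left(\left(\frac{1}{4}\right)^{2}\right)^{3} = \left(\frac{1}{16}\right)^{3} = \frac{1}{4096}$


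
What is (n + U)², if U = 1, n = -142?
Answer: 19881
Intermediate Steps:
(n + U)² = (-142 + 1)² = (-141)² = 19881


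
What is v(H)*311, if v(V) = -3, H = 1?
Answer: -933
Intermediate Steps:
v(H)*311 = -3*311 = -933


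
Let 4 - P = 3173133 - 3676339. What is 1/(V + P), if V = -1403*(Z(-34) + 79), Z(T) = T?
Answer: 1/440075 ≈ 2.2723e-6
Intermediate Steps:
V = -63135 (V = -1403*(-34 + 79) = -1403*45 = -63135)
P = 503210 (P = 4 - (3173133 - 3676339) = 4 - 1*(-503206) = 4 + 503206 = 503210)
1/(V + P) = 1/(-63135 + 503210) = 1/440075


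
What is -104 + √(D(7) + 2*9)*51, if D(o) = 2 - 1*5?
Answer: -104 + 51*√15 ≈ 93.522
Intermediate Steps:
D(o) = -3 (D(o) = 2 - 5 = -3)
-104 + √(D(7) + 2*9)*51 = -104 + √(-3 + 2*9)*51 = -104 + √(-3 + 18)*51 = -104 + √15*51 = -104 + 51*√15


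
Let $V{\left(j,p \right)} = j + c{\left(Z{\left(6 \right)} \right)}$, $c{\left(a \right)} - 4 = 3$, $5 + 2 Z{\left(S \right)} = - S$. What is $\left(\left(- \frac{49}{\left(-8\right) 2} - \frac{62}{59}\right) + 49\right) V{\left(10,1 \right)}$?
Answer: $\frac{818635}{944} \approx 867.2$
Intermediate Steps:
$Z{\left(S \right)} = - \frac{5}{2} - \frac{S}{2}$ ($Z{\left(S \right)} = - \frac{5}{2} + \frac{\left(-1\right) S}{2} = - \frac{5}{2} - \frac{S}{2}$)
$c{\left(a \right)} = 7$ ($c{\left(a \right)} = 4 + 3 = 7$)
$V{\left(j,p \right)} = 7 + j$ ($V{\left(j,p \right)} = j + 7 = 7 + j$)
$\left(\left(- \frac{49}{\left(-8\right) 2} - \frac{62}{59}\right) + 49\right) V{\left(10,1 \right)} = \left(\left(- \frac{49}{\left(-8\right) 2} - \frac{62}{59}\right) + 49\right) \left(7 + 10\right) = \left(\left(- \frac{49}{-16} - \frac{62}{59}\right) + 49\right) 17 = \left(\left(\left(-49\right) \left(- \frac{1}{16}\right) - \frac{62}{59}\right) + 49\right) 17 = \left(\left(\frac{49}{16} - \frac{62}{59}\right) + 49\right) 17 = \left(\frac{1899}{944} + 49\right) 17 = \frac{48155}{944} \cdot 17 = \frac{818635}{944}$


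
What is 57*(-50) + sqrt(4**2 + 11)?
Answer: -2850 + 3*sqrt(3) ≈ -2844.8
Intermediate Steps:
57*(-50) + sqrt(4**2 + 11) = -2850 + sqrt(16 + 11) = -2850 + sqrt(27) = -2850 + 3*sqrt(3)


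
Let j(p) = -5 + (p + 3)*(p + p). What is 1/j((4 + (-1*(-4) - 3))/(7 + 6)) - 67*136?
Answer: -3690529/405 ≈ -9112.4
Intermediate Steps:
j(p) = -5 + 2*p*(3 + p) (j(p) = -5 + (3 + p)*(2*p) = -5 + 2*p*(3 + p))
1/j((4 + (-1*(-4) - 3))/(7 + 6)) - 67*136 = 1/(-5 + 2*((4 + (-1*(-4) - 3))/(7 + 6))**2 + 6*((4 + (-1*(-4) - 3))/(7 + 6))) - 67*136 = 1/(-5 + 2*((4 + (4 - 3))/13)**2 + 6*((4 + (4 - 3))/13)) - 9112 = 1/(-5 + 2*((4 + 1)*(1/13))**2 + 6*((4 + 1)*(1/13))) - 9112 = 1/(-5 + 2*(5*(1/13))**2 + 6*(5*(1/13))) - 9112 = 1/(-5 + 2*(5/13)**2 + 6*(5/13)) - 9112 = 1/(-5 + 2*(25/169) + 30/13) - 9112 = 1/(-5 + 50/169 + 30/13) - 9112 = 1/(-405/169) - 9112 = -169/405 - 9112 = -3690529/405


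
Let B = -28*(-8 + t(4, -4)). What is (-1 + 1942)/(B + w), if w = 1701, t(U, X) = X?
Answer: 647/679 ≈ 0.95287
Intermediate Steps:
B = 336 (B = -28*(-8 - 4) = -28*(-12) = 336)
(-1 + 1942)/(B + w) = (-1 + 1942)/(336 + 1701) = 1941/2037 = 1941*(1/2037) = 647/679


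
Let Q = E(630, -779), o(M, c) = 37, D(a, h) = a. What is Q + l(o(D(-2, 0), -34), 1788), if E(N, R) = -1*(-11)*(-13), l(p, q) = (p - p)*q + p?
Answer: -106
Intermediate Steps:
l(p, q) = p (l(p, q) = 0*q + p = 0 + p = p)
E(N, R) = -143 (E(N, R) = 11*(-13) = -143)
Q = -143
Q + l(o(D(-2, 0), -34), 1788) = -143 + 37 = -106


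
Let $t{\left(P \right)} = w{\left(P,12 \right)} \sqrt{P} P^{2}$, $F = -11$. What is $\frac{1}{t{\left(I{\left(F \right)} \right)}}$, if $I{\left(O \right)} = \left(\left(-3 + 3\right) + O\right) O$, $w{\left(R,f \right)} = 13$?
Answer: $\frac{1}{2093663} \approx 4.7763 \cdot 10^{-7}$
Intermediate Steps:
$I{\left(O \right)} = O^{2}$ ($I{\left(O \right)} = \left(0 + O\right) O = O O = O^{2}$)
$t{\left(P \right)} = 13 P^{\frac{5}{2}}$ ($t{\left(P \right)} = 13 \sqrt{P} P^{2} = 13 P^{\frac{5}{2}}$)
$\frac{1}{t{\left(I{\left(F \right)} \right)}} = \frac{1}{13 \left(\left(-11\right)^{2}\right)^{\frac{5}{2}}} = \frac{1}{13 \cdot 121^{\frac{5}{2}}} = \frac{1}{13 \cdot 161051} = \frac{1}{2093663}$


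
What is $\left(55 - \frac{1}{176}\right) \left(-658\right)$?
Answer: $- \frac{3184391}{88} \approx -36186.0$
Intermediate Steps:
$\left(55 - \frac{1}{176}\right) \left(-658\right) = \frac{9679}{176} \left(-658\right) = - \frac{3184391}{88}$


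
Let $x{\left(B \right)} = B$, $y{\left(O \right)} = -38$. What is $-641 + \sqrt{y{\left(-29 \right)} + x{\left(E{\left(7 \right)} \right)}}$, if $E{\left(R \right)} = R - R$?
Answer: $-641 + i \sqrt{38} \approx -641.0 + 6.1644 i$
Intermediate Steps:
$E{\left(R \right)} = 0$
$-641 + \sqrt{y{\left(-29 \right)} + x{\left(E{\left(7 \right)} \right)}} = -641 + \sqrt{-38 + 0} = -641 + \sqrt{-38} = -641 + i \sqrt{38}$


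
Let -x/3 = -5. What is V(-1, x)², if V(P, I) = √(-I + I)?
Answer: 0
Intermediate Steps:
x = 15 (x = -3*(-5) = 15)
V(P, I) = 0 (V(P, I) = √0 = 0)
V(-1, x)² = 0² = 0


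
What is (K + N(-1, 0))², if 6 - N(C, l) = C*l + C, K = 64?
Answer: 5041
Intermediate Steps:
N(C, l) = 6 - C - C*l (N(C, l) = 6 - (C*l + C) = 6 - (C + C*l) = 6 + (-C - C*l) = 6 - C - C*l)
(K + N(-1, 0))² = (64 + (6 - 1*(-1) - 1*(-1)*0))² = (64 + (6 + 1 + 0))² = (64 + 7)² = 71² = 5041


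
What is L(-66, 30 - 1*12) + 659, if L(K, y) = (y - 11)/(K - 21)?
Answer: 57326/87 ≈ 658.92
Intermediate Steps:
L(K, y) = (-11 + y)/(-21 + K)
L(-66, 30 - 1*12) + 659 = (-11 + (30 - 1*12))/(-21 - 66) + 659 = (-11 + (30 - 12))/(-87) + 659 = -(-11 + 18)/87 + 659 = -1/87*7 + 659 = -7/87 + 659 = 57326/87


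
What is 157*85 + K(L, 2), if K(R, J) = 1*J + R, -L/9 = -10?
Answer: 13437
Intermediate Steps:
L = 90 (L = -9*(-10) = 90)
K(R, J) = J + R
157*85 + K(L, 2) = 157*85 + (2 + 90) = 13345 + 92 = 13437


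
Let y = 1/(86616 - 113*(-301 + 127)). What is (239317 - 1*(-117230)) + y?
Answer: 37893102067/106278 ≈ 3.5655e+5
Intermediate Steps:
y = 1/106278 (y = 1/(86616 - 113*(-174)) = 1/(86616 + 19662) = 1/106278 ≈ 9.4093e-6)
(239317 - 1*(-117230)) + y = (239317 - 1*(-117230)) + 1/106278 = (239317 + 117230) + 1/106278 = 356547 + 1/106278 = 37893102067/106278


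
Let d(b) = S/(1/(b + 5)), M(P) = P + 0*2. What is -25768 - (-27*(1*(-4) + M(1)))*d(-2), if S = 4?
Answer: -26740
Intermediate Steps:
M(P) = P (M(P) = P + 0 = P)
d(b) = 20 + 4*b (d(b) = 4/(1/(b + 5)) = 4/(1/(5 + b)) = 4*(5 + b) = 20 + 4*b)
-25768 - (-27*(1*(-4) + M(1)))*d(-2) = -25768 - (-27*(1*(-4) + 1))*(20 + 4*(-2)) = -25768 - (-27*(-4 + 1))*(20 - 8) = -25768 - (-27*(-3))*12 = -25768 - 81*12 = -25768 - 1*972 = -25768 - 972 = -26740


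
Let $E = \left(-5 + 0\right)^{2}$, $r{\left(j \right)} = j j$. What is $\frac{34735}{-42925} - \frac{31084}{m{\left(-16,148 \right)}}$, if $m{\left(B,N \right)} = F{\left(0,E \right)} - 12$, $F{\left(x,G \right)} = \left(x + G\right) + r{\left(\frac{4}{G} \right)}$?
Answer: $- \frac{166841643027}{69890485} \approx -2387.2$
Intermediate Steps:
$r{\left(j \right)} = j^{2}$
$E = 25$ ($E = \left(-5\right)^{2} = 25$)
$F{\left(x,G \right)} = G + x + \frac{16}{G^{2}}$ ($F{\left(x,G \right)} = \left(x + G\right) + \left(\frac{4}{G}\right)^{2} = \left(G + x\right) + \frac{16}{G^{2}} = G + x + \frac{16}{G^{2}}$)
$m{\left(B,N \right)} = \frac{8141}{625}$ ($m{\left(B,N \right)} = \left(25 + 0 + \frac{16}{625}\right) - 12 = \frac{15641}{625} - 12 = \frac{8141}{625}$)
$\frac{34735}{-42925} - \frac{31084}{m{\left(-16,148 \right)}} = \frac{34735}{-42925} - \frac{31084}{\frac{8141}{625}} = 34735 \left(- \frac{1}{42925}\right) - \frac{19427500}{8141} = - \frac{6947}{8585} - \frac{19427500}{8141} = - \frac{166841643027}{69890485}$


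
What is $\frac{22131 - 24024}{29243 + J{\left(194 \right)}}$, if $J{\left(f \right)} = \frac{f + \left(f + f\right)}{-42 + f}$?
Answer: $- \frac{143868}{2222759} \approx -0.064725$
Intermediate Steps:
$J{\left(f \right)} = \frac{3 f}{-42 + f}$ ($J{\left(f \right)} = \frac{f + 2 f}{-42 + f} = \frac{3 f}{-42 + f}$)
$\frac{22131 - 24024}{29243 + J{\left(194 \right)}} = \frac{22131 - 24024}{29243 + 3 \cdot 194 \frac{1}{-42 + 194}} = - \frac{1893}{29243 + 3 \cdot 194 \cdot \frac{1}{152}} = - \frac{1893}{29243 + \frac{291}{76}} = - \frac{1893}{\frac{2222759}{76}} = \left(-1893\right) \frac{76}{2222759} = - \frac{143868}{2222759}$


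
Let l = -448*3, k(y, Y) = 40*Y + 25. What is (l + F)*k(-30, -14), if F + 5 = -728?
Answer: 1111195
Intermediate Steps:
k(y, Y) = 25 + 40*Y
F = -733 (F = -5 - 728 = -733)
l = -1344 (l = -56*24 = -1344)
(l + F)*k(-30, -14) = (-1344 - 733)*(25 + 40*(-14)) = -2077*(25 - 560) = -2077*(-535) = 1111195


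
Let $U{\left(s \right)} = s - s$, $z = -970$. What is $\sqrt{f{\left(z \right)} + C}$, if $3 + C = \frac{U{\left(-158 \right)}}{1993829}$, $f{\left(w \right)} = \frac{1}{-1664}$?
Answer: $\frac{i \sqrt{129818}}{208} \approx 1.7322 i$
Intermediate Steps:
$U{\left(s \right)} = 0$
$f{\left(w \right)} = - \frac{1}{1664}$
$C = -3$ ($C = -3 + \frac{0}{1993829} = -3 + 0 \cdot \frac{1}{1993829} = -3 + 0 = -3$)
$\sqrt{f{\left(z \right)} + C} = \sqrt{- \frac{1}{1664} - 3} = \sqrt{- \frac{4993}{1664}} = \frac{i \sqrt{129818}}{208}$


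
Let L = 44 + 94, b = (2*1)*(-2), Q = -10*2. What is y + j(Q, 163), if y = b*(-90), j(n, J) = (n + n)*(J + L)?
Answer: -11680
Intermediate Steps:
Q = -20
b = -4 (b = 2*(-2) = -4)
L = 138
j(n, J) = 2*n*(138 + J) (j(n, J) = (n + n)*(J + 138) = (2*n)*(138 + J) = 2*n*(138 + J))
y = 360 (y = -4*(-90) = 360)
y + j(Q, 163) = 360 + 2*(-20)*(138 + 163) = 360 + 2*(-20)*301 = 360 - 12040 = -11680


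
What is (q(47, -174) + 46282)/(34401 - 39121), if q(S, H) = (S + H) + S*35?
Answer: -1195/118 ≈ -10.127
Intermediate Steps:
q(S, H) = H + 36*S (q(S, H) = (H + S) + 35*S = H + 36*S)
(q(47, -174) + 46282)/(34401 - 39121) = ((-174 + 36*47) + 46282)/(34401 - 39121) = ((-174 + 1692) + 46282)/(-4720) = (1518 + 46282)*(-1/4720) = 47800*(-1/4720) = -1195/118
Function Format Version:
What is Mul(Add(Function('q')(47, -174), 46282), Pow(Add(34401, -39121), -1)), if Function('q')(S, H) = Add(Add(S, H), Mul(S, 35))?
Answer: Rational(-1195, 118) ≈ -10.127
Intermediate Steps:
Function('q')(S, H) = Add(H, Mul(36, S)) (Function('q')(S, H) = Add(Add(H, S), Mul(35, S)) = Add(H, Mul(36, S)))
Mul(Add(Function('q')(47, -174), 46282), Pow(Add(34401, -39121), -1)) = Mul(Add(Add(-174, Mul(36, 47)), 46282), Pow(Add(34401, -39121), -1)) = Mul(Add(Add(-174, 1692), 46282), Pow(-4720, -1)) = Mul(Add(1518, 46282), Rational(-1, 4720)) = Mul(47800, Rational(-1, 4720)) = Rational(-1195, 118)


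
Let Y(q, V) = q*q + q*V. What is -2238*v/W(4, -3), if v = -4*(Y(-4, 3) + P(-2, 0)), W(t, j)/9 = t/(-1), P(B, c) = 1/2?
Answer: -1119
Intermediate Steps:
P(B, c) = 1/2
W(t, j) = -9*t (W(t, j) = 9*(t/(-1)) = 9*(t*(-1)) = 9*(-t) = -9*t)
Y(q, V) = q**2 + V*q
v = -18 (v = -4*(-4*(3 - 4) + 1/2) = -4*(-4*(-1) + 1/2) = -4*(4 + 1/2) = -4*9/2 = -18)
-2238*v/W(4, -3) = -2238*(-18)/((-9*4)) = -2238*(-18)/(-36) = -(-373)*(-18)/6 = -2238*1/2 = -1119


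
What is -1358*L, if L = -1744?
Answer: 2368352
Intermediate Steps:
-1358*L = -1358*(-1744) = 2368352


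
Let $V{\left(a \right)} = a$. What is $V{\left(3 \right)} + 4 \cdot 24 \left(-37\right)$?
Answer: $-3549$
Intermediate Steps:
$V{\left(3 \right)} + 4 \cdot 24 \left(-37\right) = 3 + 4 \cdot 24 \left(-37\right) = 3 + 96 \left(-37\right) = 3 - 3552 = -3549$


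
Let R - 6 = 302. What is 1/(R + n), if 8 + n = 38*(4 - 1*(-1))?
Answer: 1/490 ≈ 0.0020408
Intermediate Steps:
R = 308 (R = 6 + 302 = 308)
n = 182 (n = -8 + 38*(4 - 1*(-1)) = -8 + 38*(4 + 1) = -8 + 38*5 = -8 + 190 = 182)
1/(R + n) = 1/(308 + 182) = 1/490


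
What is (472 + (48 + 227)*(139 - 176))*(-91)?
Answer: 882973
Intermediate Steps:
(472 + (48 + 227)*(139 - 176))*(-91) = (472 + 275*(-37))*(-91) = (472 - 10175)*(-91) = -9703*(-91) = 882973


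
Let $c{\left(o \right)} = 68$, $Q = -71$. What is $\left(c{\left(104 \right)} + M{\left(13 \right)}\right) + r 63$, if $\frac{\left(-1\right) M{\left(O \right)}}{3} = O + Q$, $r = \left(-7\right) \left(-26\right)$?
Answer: $11708$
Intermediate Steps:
$r = 182$
$M{\left(O \right)} = 213 - 3 O$ ($M{\left(O \right)} = - 3 \left(O - 71\right) = - 3 \left(-71 + O\right) = 213 - 3 O$)
$\left(c{\left(104 \right)} + M{\left(13 \right)}\right) + r 63 = \left(68 + \left(213 - 39\right)\right) + 182 \cdot 63 = \left(68 + \left(213 - 39\right)\right) + 11466 = \left(68 + 174\right) + 11466 = 242 + 11466 = 11708$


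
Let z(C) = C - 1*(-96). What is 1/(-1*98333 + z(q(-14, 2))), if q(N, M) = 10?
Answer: -1/98227 ≈ -1.0181e-5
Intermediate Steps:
z(C) = 96 + C (z(C) = C + 96 = 96 + C)
1/(-1*98333 + z(q(-14, 2))) = 1/(-1*98333 + (96 + 10)) = 1/(-98333 + 106) = 1/(-98227) = -1/98227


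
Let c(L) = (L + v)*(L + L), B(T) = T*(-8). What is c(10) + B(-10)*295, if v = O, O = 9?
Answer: 23980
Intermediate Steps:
v = 9
B(T) = -8*T
c(L) = 2*L*(9 + L) (c(L) = (L + 9)*(L + L) = (9 + L)*(2*L) = 2*L*(9 + L))
c(10) + B(-10)*295 = 2*10*(9 + 10) - 8*(-10)*295 = 2*10*19 + 80*295 = 380 + 23600 = 23980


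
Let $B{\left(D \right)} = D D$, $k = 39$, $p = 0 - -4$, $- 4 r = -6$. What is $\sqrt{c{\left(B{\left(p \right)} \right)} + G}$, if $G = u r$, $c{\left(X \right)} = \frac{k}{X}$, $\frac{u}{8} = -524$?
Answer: $\frac{i \sqrt{100569}}{4} \approx 79.281 i$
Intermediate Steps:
$u = -4192$ ($u = 8 \left(-524\right) = -4192$)
$r = \frac{3}{2}$ ($r = \left(- \frac{1}{4}\right) \left(-6\right) = \frac{3}{2} \approx 1.5$)
$p = 4$ ($p = 0 + 4 = 4$)
$B{\left(D \right)} = D^{2}$
$c{\left(X \right)} = \frac{39}{X}$
$G = -6288$ ($G = \left(-4192\right) \frac{3}{2} = -6288$)
$\sqrt{c{\left(B{\left(p \right)} \right)} + G} = \sqrt{\frac{39}{4^{2}} - 6288} = \sqrt{\frac{39}{16} - 6288} = \sqrt{- \frac{100569}{16}} = \frac{i \sqrt{100569}}{4}$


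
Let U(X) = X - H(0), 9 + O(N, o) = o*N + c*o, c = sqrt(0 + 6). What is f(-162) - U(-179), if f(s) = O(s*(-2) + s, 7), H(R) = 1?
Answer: 1305 + 7*sqrt(6) ≈ 1322.1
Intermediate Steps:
c = sqrt(6) ≈ 2.4495
O(N, o) = -9 + N*o + o*sqrt(6) (O(N, o) = -9 + (o*N + sqrt(6)*o) = -9 + (N*o + o*sqrt(6)) = -9 + N*o + o*sqrt(6))
f(s) = -9 - 7*s + 7*sqrt(6) (f(s) = -9 + (s*(-2) + s)*7 + 7*sqrt(6) = -9 + (-2*s + s)*7 + 7*sqrt(6) = -9 - s*7 + 7*sqrt(6) = -9 - 7*s + 7*sqrt(6))
U(X) = -1 + X (U(X) = X - 1*1 = X - 1 = -1 + X)
f(-162) - U(-179) = (-9 - 7*(-162) + 7*sqrt(6)) - (-1 - 179) = (-9 + 1134 + 7*sqrt(6)) - 1*(-180) = (1125 + 7*sqrt(6)) + 180 = 1305 + 7*sqrt(6)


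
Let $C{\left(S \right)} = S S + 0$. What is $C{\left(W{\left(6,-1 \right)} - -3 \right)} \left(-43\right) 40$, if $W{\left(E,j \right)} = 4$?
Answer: $-84280$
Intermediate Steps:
$C{\left(S \right)} = S^{2}$ ($C{\left(S \right)} = S^{2} + 0 = S^{2}$)
$C{\left(W{\left(6,-1 \right)} - -3 \right)} \left(-43\right) 40 = \left(4 - -3\right)^{2} \left(-43\right) 40 = \left(4 + 3\right)^{2} \left(-43\right) 40 = 7^{2} \left(-43\right) 40 = 49 \left(-43\right) 40 = \left(-2107\right) 40 = -84280$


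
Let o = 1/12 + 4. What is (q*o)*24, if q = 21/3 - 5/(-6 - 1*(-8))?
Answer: 441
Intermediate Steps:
q = 9/2 (q = 21*(⅓) - 5/(-6 + 8) = 7 - 5/2 = 9/2 ≈ 4.5000)
o = 49/12 (o = 1/12 + 4 = 49/12 ≈ 4.0833)
(q*o)*24 = ((9/2)*(49/12))*24 = (147/8)*24 = 441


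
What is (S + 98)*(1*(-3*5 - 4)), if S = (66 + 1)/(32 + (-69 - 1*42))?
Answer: -145825/79 ≈ -1845.9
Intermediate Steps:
S = -67/79 (S = 67/(32 + (-69 - 42)) = 67/(32 - 111) = 67/(-79) = 67*(-1/79) = -67/79 ≈ -0.84810)
(S + 98)*(1*(-3*5 - 4)) = (-67/79 + 98)*(1*(-3*5 - 4)) = 7675*(1*(-15 - 4))/79 = 7675*(1*(-19))/79 = (7675/79)*(-19) = -145825/79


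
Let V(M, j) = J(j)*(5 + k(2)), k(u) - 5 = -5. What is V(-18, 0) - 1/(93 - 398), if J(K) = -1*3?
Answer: -4574/305 ≈ -14.997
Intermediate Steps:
k(u) = 0 (k(u) = 5 - 5 = 0)
J(K) = -3
V(M, j) = -15 (V(M, j) = -3*(5 + 0) = -3*5 = -15)
V(-18, 0) - 1/(93 - 398) = -15 - 1/(93 - 398) = -15 - 1/(-305) = -15 - 1*(-1/305) = -15 + 1/305 = -4574/305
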